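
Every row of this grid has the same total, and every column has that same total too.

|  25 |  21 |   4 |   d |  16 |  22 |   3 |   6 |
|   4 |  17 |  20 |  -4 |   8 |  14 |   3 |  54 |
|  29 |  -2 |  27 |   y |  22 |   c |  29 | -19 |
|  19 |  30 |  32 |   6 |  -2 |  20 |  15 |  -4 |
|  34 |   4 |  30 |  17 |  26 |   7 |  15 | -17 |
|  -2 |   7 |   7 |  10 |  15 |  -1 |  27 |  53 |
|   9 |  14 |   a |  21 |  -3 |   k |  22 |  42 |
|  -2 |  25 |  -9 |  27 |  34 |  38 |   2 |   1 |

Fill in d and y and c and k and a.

Rows 2 and 4 both sum to 116, so that's the common total.
Column 3: 4 + 20 + 27 + 32 + 30 + 7 − 9 = 111, so its missing entry is 116 − 111 = 5.
Row 7: 9 + 14 + 5 + 21 − 3 + 22 + 42 = 110, so its missing entry is 116 − 110 = 6.
Row 1: 25 + 21 + 4 + 16 + 22 + 3 + 6 = 97, so its missing entry is 116 − 97 = 19.
Column 4: 19 − 4 + 6 + 17 + 10 + 21 + 27 = 96, so its missing entry is 116 − 96 = 20.
Row 3: 29 − 2 + 27 + 20 + 22 + 29 − 19 = 106, so its missing entry is 116 − 106 = 10.

d = 19, y = 20, c = 10, k = 6, a = 5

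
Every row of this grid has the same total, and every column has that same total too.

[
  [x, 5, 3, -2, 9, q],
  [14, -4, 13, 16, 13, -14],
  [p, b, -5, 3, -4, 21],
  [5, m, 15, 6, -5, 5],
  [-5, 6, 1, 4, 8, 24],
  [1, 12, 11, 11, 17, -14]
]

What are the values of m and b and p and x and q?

m = 12, b = 7, p = 16, x = 7, q = 16

Rows 2 and 5 both sum to 38, so that's the common total.
The known cells in row 4 total 26, leaving 38 − 26 = 12 for the blank.
The known cells in column 2 total 31, leaving 38 − 31 = 7 for the blank.
The known cells in row 3 total 22, leaving 38 − 22 = 16 for the blank.
The known cells in column 1 total 31, leaving 38 − 31 = 7 for the blank.
The known cells in row 1 total 22, leaving 38 − 22 = 16 for the blank.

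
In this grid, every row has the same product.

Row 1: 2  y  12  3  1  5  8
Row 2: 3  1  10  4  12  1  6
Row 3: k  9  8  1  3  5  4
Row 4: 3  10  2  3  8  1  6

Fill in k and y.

k = 2, y = 3

Rows 2 and 4 each multiply to 8640, so every row has product 8640.
Row 3: 9×8×1×3×5×4 = 4320, so the missing entry is 8640 ÷ 4320 = 2.
Row 1: 2×12×3×1×5×8 = 2880, so the missing entry is 8640 ÷ 2880 = 3.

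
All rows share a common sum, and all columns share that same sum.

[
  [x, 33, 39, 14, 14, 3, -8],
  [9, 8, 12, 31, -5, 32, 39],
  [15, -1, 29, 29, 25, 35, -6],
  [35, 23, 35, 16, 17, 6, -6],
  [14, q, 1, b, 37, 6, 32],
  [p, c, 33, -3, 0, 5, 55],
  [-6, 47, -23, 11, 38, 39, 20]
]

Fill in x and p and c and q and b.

Rows 2 and 3 both sum to 126, so that's the common total.
Column 4 has 14 + 31 + 29 + 16 − 3 + 11 = 98; the blank must be 126 − 98 = 28.
Row 1 has 33 + 39 + 14 + 14 + 3 − 8 = 95; the blank must be 126 − 95 = 31.
Column 1 has 31 + 9 + 15 + 35 + 14 − 6 = 98; the blank must be 126 − 98 = 28.
Row 6 has 28 + 33 − 3 + 0 + 5 + 55 = 118; the blank must be 126 − 118 = 8.
Row 5 has 14 + 1 + 28 + 37 + 6 + 32 = 118; the blank must be 126 − 118 = 8.

x = 31, p = 28, c = 8, q = 8, b = 28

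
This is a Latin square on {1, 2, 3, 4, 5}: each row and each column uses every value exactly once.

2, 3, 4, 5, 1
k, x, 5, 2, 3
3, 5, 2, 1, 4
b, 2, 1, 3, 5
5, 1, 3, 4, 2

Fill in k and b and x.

At (row 2, col 2): column 2 already has {1, 2, 3, 5}, so the value is 4.
Cell (2,1): row 2 already has {2, 3, 4, 5} → 1.
For row 4, column 1: row 4 already has {1, 2, 3, 5}; that leaves 4.

k = 1, b = 4, x = 4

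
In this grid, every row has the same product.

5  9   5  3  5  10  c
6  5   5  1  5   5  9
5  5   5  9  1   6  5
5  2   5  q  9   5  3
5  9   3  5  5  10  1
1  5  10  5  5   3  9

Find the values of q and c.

Rows 2 and 6 each multiply to 33750, so every row has product 33750.
Row 4: 5×2×5×9×5×3 = 6750, so the missing entry is 33750 ÷ 6750 = 5.
Row 1: 5×9×5×3×5×10 = 33750, so the missing entry is 33750 ÷ 33750 = 1.

q = 5, c = 1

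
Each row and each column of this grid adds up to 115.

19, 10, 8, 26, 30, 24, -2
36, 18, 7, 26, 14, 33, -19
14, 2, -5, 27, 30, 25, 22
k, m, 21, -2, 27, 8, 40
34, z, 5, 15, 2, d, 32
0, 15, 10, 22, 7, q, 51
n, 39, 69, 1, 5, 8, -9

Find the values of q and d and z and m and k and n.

q = 10, d = 7, z = 20, m = 11, k = 10, n = 2

Row 6: 0 + 15 + 10 + 22 + 7 + 51 = 105, so its missing entry is 115 − 105 = 10.
Column 6: 24 + 33 + 25 + 8 + 10 + 8 = 108, so its missing entry is 115 − 108 = 7.
Row 7: 39 + 69 + 1 + 5 + 8 − 9 = 113, so its missing entry is 115 − 113 = 2.
Column 1: 19 + 36 + 14 + 34 + 0 + 2 = 105, so its missing entry is 115 − 105 = 10.
Row 4: 10 + 21 − 2 + 27 + 8 + 40 = 104, so its missing entry is 115 − 104 = 11.
Row 5: 34 + 5 + 15 + 2 + 7 + 32 = 95, so its missing entry is 115 − 95 = 20.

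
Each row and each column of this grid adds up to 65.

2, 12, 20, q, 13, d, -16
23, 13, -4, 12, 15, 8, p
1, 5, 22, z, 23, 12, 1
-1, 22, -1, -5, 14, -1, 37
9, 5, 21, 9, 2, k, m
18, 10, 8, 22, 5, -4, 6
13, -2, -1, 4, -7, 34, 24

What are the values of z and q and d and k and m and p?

z = 1, q = 22, d = 12, k = 4, m = 15, p = -2

Row 3: 1 + 5 + 22 + 23 + 12 + 1 = 64, so its missing entry is 65 − 64 = 1.
Column 4: 12 + 1 − 5 + 9 + 22 + 4 = 43, so its missing entry is 65 − 43 = 22.
Row 1: 2 + 12 + 20 + 22 + 13 − 16 = 53, so its missing entry is 65 − 53 = 12.
Column 6: 12 + 8 + 12 − 1 − 4 + 34 = 61, so its missing entry is 65 − 61 = 4.
Row 5: 9 + 5 + 21 + 9 + 2 + 4 = 50, so its missing entry is 65 − 50 = 15.
Row 2: 23 + 13 − 4 + 12 + 15 + 8 = 67, so its missing entry is 65 − 67 = -2.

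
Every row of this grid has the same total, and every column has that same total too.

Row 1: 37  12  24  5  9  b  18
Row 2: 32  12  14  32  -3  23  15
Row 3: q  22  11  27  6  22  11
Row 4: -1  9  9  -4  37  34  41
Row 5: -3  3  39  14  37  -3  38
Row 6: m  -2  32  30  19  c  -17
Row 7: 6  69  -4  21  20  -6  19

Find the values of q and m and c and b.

q = 26, m = 28, c = 35, b = 20

Rows 2 and 4 both sum to 125, so that's the common total.
Row 3 has 22 + 11 + 27 + 6 + 22 + 11 = 99; the blank must be 125 − 99 = 26.
Column 1 has 37 + 32 + 26 − 1 − 3 + 6 = 97; the blank must be 125 − 97 = 28.
Row 6 has 28 − 2 + 32 + 30 + 19 − 17 = 90; the blank must be 125 − 90 = 35.
Row 1 has 37 + 12 + 24 + 5 + 9 + 18 = 105; the blank must be 125 − 105 = 20.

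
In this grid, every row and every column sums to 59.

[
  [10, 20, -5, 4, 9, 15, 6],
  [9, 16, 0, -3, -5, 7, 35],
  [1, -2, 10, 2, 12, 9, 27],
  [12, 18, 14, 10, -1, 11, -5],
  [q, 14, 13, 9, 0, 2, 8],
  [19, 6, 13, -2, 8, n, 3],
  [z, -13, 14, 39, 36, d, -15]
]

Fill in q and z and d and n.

The known cells in row 6 total 47, leaving 59 − 47 = 12 for the blank.
The known cells in row 5 total 46, leaving 59 − 46 = 13 for the blank.
The known cells in column 6 total 56, leaving 59 − 56 = 3 for the blank.
The known cells in row 7 total 64, leaving 59 − 64 = -5 for the blank.

q = 13, z = -5, d = 3, n = 12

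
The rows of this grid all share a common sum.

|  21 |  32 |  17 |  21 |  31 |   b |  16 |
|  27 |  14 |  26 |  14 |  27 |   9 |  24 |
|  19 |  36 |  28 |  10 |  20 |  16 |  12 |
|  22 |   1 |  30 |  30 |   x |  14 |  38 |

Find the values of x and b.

x = 6, b = 3

Rows 2 and 3 both add up to 141, so every row sums to 141.
Row 4: 22 + 1 + 30 + 30 + 14 + 38 = 135, so the missing entry is 141 − 135 = 6.
Row 1: 21 + 32 + 17 + 21 + 31 + 16 = 138, so the missing entry is 141 − 138 = 3.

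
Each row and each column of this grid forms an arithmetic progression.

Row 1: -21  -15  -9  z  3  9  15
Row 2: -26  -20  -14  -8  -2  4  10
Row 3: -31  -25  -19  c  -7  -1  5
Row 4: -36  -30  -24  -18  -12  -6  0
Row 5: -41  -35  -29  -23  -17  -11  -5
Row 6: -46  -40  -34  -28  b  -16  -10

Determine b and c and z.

Along each row the entries change by 6 per step; down each column they change by -5.
Row 6: from -46 at column 1, stepping by 6 to column 5 gives -22.
Row 3: from -31 at column 1, stepping by 6 to column 4 gives -13.
Row 1: from -21 at column 1, stepping by 6 to column 4 gives -3.

b = -22, c = -13, z = -3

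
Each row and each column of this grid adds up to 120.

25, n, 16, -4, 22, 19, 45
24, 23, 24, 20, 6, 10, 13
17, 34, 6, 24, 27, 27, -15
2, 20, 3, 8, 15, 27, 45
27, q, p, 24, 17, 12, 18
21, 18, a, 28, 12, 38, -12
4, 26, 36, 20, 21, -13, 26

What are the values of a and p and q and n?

a = 15, p = 20, q = 2, n = -3

The known cells in row 1 total 123, leaving 120 − 123 = -3 for the blank.
The known cells in column 2 total 118, leaving 120 − 118 = 2 for the blank.
The known cells in row 5 total 100, leaving 120 − 100 = 20 for the blank.
The known cells in row 6 total 105, leaving 120 − 105 = 15 for the blank.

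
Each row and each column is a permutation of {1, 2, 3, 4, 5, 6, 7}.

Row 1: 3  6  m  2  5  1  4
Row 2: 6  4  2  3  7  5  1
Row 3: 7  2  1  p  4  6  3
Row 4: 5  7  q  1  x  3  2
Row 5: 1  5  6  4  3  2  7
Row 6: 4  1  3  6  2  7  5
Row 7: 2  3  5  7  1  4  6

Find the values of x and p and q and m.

For row 3, column 4: row 3 already has {1, 2, 3, 4, 6, 7}; that leaves 5.
At (row 4, col 5): column 5 already has {1, 2, 3, 4, 5, 7}, so the value is 6.
Cell (4,3): row 4 already has {1, 2, 3, 5, 6, 7} → 4.
For row 1, column 3: row 1 already has {1, 2, 3, 4, 5, 6}; that leaves 7.

x = 6, p = 5, q = 4, m = 7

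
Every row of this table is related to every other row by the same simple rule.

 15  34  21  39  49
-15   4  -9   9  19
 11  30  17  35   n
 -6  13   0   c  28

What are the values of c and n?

The difference between any two rows is the same in every column — this is an addition table with the headers hidden.
Row 4 minus row 1 is 0 − 21 = -21, so its entry in column 4 is 39 + (-21) = 18.
Row 3 minus row 1 is 17 − 21 = -4, so its entry in column 5 is 49 + (-4) = 45.

c = 18, n = 45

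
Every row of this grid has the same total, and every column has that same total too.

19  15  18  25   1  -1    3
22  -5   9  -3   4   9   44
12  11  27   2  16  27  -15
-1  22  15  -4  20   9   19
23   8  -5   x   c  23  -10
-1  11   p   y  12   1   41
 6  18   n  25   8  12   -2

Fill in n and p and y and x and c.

n = 13, p = 3, y = 13, x = 22, c = 19

Rows 1 and 2 both sum to 80, so that's the common total.
Column 5: 1 + 4 + 16 + 20 + 12 + 8 = 61, so its missing entry is 80 − 61 = 19.
Row 7: 6 + 18 + 25 + 8 + 12 − 2 = 67, so its missing entry is 80 − 67 = 13.
Row 5: 23 + 8 − 5 + 19 + 23 − 10 = 58, so its missing entry is 80 − 58 = 22.
Column 4: 25 − 3 + 2 − 4 + 22 + 25 = 67, so its missing entry is 80 − 67 = 13.
Row 6: -1 + 11 + 13 + 12 + 1 + 41 = 77, so its missing entry is 80 − 77 = 3.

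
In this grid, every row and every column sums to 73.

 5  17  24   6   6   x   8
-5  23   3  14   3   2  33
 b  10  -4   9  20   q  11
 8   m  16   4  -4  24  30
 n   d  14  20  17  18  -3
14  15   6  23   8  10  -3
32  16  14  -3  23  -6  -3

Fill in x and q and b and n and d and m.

The known cells in row 4 total 78, leaving 73 − 78 = -5 for the blank.
The known cells in row 1 total 66, leaving 73 − 66 = 7 for the blank.
The known cells in column 6 total 55, leaving 73 − 55 = 18 for the blank.
The known cells in row 3 total 64, leaving 73 − 64 = 9 for the blank.
The known cells in column 1 total 63, leaving 73 − 63 = 10 for the blank.
The known cells in row 5 total 76, leaving 73 − 76 = -3 for the blank.

x = 7, q = 18, b = 9, n = 10, d = -3, m = -5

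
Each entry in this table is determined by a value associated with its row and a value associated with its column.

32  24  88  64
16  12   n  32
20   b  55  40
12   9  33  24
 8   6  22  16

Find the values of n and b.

n = 44, b = 15

Each row is a constant multiple of every other row — this is a multiplication table with the headers hidden.
Row 2 is 32/64 = 1/2 times row 1, so its entry in column 3 is 88 × 1/2 = 44.
Row 3 is 40/64 = 5/8 times row 1, so its entry in column 2 is 24 × 5/8 = 15.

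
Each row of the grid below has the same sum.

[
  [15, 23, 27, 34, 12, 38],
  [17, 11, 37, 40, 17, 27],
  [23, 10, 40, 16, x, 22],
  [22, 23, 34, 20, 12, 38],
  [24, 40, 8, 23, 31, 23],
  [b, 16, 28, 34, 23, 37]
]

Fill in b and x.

b = 11, x = 38

Row 1 sums to 149 and so does row 5; that's the common total.
In row 6 the known cells total 138, leaving 149 − 138 = 11.
In row 3 the known cells total 111, leaving 149 − 111 = 38.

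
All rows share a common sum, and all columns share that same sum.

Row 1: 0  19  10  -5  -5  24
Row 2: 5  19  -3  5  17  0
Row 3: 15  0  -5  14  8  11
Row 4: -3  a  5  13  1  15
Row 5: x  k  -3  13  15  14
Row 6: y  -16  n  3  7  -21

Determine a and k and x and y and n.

Rows 1 and 2 both sum to 43, so that's the common total.
Row 4: -3 + 5 + 13 + 1 + 15 = 31, so its missing entry is 43 − 31 = 12.
Column 2: 19 + 19 + 0 + 12 − 16 = 34, so its missing entry is 43 − 34 = 9.
Row 5: 9 − 3 + 13 + 15 + 14 = 48, so its missing entry is 43 − 48 = -5.
Column 1: 0 + 5 + 15 − 3 − 5 = 12, so its missing entry is 43 − 12 = 31.
Row 6: 31 − 16 + 3 + 7 − 21 = 4, so its missing entry is 43 − 4 = 39.

a = 12, k = 9, x = -5, y = 31, n = 39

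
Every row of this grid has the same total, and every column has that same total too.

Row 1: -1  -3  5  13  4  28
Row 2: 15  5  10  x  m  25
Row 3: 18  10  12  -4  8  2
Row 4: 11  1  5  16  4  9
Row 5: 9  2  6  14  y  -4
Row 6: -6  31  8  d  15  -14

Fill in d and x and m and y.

d = 12, x = -5, m = -4, y = 19

Rows 1 and 3 both sum to 46, so that's the common total.
Row 6 has -6 + 31 + 8 + 15 − 14 = 34; the blank must be 46 − 34 = 12.
Column 4 has 13 − 4 + 16 + 14 + 12 = 51; the blank must be 46 − 51 = -5.
Row 5 has 9 + 2 + 6 + 14 − 4 = 27; the blank must be 46 − 27 = 19.
Row 2 has 15 + 5 + 10 − 5 + 25 = 50; the blank must be 46 − 50 = -4.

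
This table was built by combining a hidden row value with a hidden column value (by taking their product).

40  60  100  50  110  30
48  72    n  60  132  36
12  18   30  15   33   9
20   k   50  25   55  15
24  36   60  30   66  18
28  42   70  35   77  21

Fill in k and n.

Each row is a constant multiple of every other row — this is a multiplication table with the headers hidden.
Row 4 is 25/50 = 1/2 times row 1, so its entry in column 2 is 60 × 1/2 = 30.
Row 2 is 60/50 = 6/5 times row 1, so its entry in column 3 is 100 × 6/5 = 120.

k = 30, n = 120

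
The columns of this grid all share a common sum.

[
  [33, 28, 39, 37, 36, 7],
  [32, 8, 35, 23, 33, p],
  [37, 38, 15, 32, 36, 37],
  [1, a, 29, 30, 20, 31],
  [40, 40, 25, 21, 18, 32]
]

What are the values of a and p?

Column 4 sums to 143 and so does column 5; that's the common total.
In column 2 the known cells total 114, leaving 143 − 114 = 29.
In column 6 the known cells total 107, leaving 143 − 107 = 36.

a = 29, p = 36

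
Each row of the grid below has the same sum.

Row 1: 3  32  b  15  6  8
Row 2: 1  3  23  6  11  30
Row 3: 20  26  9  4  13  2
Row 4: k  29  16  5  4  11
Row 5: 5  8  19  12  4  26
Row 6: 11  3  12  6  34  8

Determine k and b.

k = 9, b = 10

The complete rows each total 74.
Row 4 is missing 74 − 65 = 9 (since 29 + 16 + 5 + 4 + 11 = 65).
Row 1 is missing 74 − 64 = 10 (since 3 + 32 + 15 + 6 + 8 = 64).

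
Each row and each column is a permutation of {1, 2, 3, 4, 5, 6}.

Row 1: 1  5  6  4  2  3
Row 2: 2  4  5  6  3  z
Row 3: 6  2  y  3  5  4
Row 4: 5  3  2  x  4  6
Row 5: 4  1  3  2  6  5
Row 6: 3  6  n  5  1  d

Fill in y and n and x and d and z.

y = 1, n = 4, x = 1, d = 2, z = 1

Cell (2,6): row 2 already has {2, 3, 4, 5, 6} → 1.
Cell (6,6): column 6 already has {1, 3, 4, 5, 6} → 2.
Cell (4,4): row 4 already has {2, 3, 4, 5, 6} → 1.
Cell (3,3): row 3 already has {2, 3, 4, 5, 6} → 1.
For row 6, column 3: row 6 already has {1, 2, 3, 5, 6}; that leaves 4.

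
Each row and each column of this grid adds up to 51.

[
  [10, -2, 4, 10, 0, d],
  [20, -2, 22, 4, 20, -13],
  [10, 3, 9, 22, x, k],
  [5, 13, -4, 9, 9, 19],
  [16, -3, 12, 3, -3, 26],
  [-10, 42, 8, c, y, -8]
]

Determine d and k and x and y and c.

d = 29, k = -2, x = 9, y = 16, c = 3

Row 1 has 10 − 2 + 4 + 10 + 0 = 22; the blank must be 51 − 22 = 29.
Column 4 has 10 + 4 + 22 + 9 + 3 = 48; the blank must be 51 − 48 = 3.
Row 6 has -10 + 42 + 8 + 3 − 8 = 35; the blank must be 51 − 35 = 16.
Column 5 has 0 + 20 + 9 − 3 + 16 = 42; the blank must be 51 − 42 = 9.
Row 3 has 10 + 3 + 9 + 22 + 9 = 53; the blank must be 51 − 53 = -2.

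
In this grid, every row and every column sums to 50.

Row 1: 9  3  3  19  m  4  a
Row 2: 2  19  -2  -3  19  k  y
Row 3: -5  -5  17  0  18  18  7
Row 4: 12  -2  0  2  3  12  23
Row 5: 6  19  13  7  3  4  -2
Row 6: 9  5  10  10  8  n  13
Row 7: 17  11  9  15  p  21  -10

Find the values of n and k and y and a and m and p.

n = -5, k = -4, y = 19, a = 0, m = 12, p = -13

Row 6: 9 + 5 + 10 + 10 + 8 + 13 = 55, so its missing entry is 50 − 55 = -5.
Column 6: 4 + 18 + 12 + 4 − 5 + 21 = 54, so its missing entry is 50 − 54 = -4.
Row 7: 17 + 11 + 9 + 15 + 21 − 10 = 63, so its missing entry is 50 − 63 = -13.
Column 5: 19 + 18 + 3 + 3 + 8 − 13 = 38, so its missing entry is 50 − 38 = 12.
Row 1: 9 + 3 + 3 + 19 + 12 + 4 = 50, so its missing entry is 50 − 50 = 0.
Row 2: 2 + 19 − 2 − 3 + 19 − 4 = 31, so its missing entry is 50 − 31 = 19.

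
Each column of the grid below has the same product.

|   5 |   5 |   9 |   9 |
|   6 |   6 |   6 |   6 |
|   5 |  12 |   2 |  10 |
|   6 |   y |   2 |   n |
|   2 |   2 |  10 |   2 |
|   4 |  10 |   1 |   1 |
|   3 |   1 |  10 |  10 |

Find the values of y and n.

Columns 1 and 3 each multiply to 21600, so every column has product 21600.
Column 2: 5×6×12×2×10×1 = 7200, so the missing entry is 21600 ÷ 7200 = 3.
Column 4: 9×6×10×2×1×10 = 10800, so the missing entry is 21600 ÷ 10800 = 2.

y = 3, n = 2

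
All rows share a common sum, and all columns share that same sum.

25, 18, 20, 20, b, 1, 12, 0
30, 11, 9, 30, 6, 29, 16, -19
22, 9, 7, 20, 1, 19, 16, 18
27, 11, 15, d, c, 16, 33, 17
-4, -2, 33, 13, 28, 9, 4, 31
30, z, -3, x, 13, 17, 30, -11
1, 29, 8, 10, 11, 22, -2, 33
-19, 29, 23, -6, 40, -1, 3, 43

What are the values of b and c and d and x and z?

b = 16, c = -3, d = -4, x = 29, z = 7

Rows 2 and 3 both sum to 112, so that's the common total.
Row 1 has 25 + 18 + 20 + 20 + 1 + 12 + 0 = 96; the blank must be 112 − 96 = 16.
Column 5 has 16 + 6 + 1 + 28 + 13 + 11 + 40 = 115; the blank must be 112 − 115 = -3.
Column 2 has 18 + 11 + 9 + 11 − 2 + 29 + 29 = 105; the blank must be 112 − 105 = 7.
Row 4 has 27 + 11 + 15 − 3 + 16 + 33 + 17 = 116; the blank must be 112 − 116 = -4.
Row 6 has 30 + 7 − 3 + 13 + 17 + 30 − 11 = 83; the blank must be 112 − 83 = 29.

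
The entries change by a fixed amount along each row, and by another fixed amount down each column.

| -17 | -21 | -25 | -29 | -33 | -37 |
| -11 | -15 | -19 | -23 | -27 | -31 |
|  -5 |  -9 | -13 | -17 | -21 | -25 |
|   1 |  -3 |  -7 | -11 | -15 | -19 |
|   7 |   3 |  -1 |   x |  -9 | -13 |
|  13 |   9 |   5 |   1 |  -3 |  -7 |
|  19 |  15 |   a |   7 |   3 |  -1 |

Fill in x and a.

Along each row the entries change by -4 per step; down each column they change by 6.
Row 5: from 7 at column 1, stepping by -4 to column 4 gives -5.
Row 7: from 19 at column 1, stepping by -4 to column 3 gives 11.

x = -5, a = 11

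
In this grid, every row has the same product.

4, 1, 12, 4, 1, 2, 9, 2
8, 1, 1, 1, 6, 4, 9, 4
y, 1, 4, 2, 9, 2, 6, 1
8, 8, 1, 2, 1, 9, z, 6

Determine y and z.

y = 8, z = 1

Rows 1 and 2 each multiply to 6912, so every row has product 6912.
Row 3: 1×4×2×9×2×6×1 = 864, so the missing entry is 6912 ÷ 864 = 8.
Row 4: 8×8×1×2×1×9×6 = 6912, so the missing entry is 6912 ÷ 6912 = 1.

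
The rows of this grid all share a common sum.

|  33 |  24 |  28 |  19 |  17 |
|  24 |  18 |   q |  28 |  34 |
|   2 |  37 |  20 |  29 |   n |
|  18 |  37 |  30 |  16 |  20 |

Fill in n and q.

Rows 1 and 4 both add up to 121, so every row sums to 121.
Row 3: 2 + 37 + 20 + 29 = 88, so the missing entry is 121 − 88 = 33.
Row 2: 24 + 18 + 28 + 34 = 104, so the missing entry is 121 − 104 = 17.

n = 33, q = 17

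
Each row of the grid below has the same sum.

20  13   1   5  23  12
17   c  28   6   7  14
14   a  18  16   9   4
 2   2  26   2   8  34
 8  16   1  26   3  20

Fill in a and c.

a = 13, c = 2

Row 1 sums to 74 and so does row 5; that's the common total.
In row 3 the known cells total 61, leaving 74 − 61 = 13.
In row 2 the known cells total 72, leaving 74 − 72 = 2.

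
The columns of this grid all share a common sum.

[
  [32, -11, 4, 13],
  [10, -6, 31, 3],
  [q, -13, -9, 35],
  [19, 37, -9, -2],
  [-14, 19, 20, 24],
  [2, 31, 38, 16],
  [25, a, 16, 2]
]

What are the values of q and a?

Columns 3 and 4 both add up to 91, so every column sums to 91.
Column 1: 32 + 10 + 19 − 14 + 2 + 25 = 74, so the missing entry is 91 − 74 = 17.
Column 2: -11 − 6 − 13 + 37 + 19 + 31 = 57, so the missing entry is 91 − 57 = 34.

q = 17, a = 34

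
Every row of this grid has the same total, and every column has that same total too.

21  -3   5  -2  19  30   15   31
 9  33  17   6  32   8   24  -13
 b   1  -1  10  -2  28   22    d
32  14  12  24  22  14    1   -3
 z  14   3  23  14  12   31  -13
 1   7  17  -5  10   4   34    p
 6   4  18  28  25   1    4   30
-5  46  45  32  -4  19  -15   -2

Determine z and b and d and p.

Rows 1 and 2 both sum to 116, so that's the common total.
The known cells in row 6 total 68, leaving 116 − 68 = 48 for the blank.
The known cells in row 5 total 84, leaving 116 − 84 = 32 for the blank.
The known cells in column 1 total 96, leaving 116 − 96 = 20 for the blank.
The known cells in row 3 total 78, leaving 116 − 78 = 38 for the blank.

z = 32, b = 20, d = 38, p = 48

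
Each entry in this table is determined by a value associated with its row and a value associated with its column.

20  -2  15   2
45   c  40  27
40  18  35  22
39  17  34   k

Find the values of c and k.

The difference between any two rows is the same in every column — this is an addition table with the headers hidden.
Row 2 minus row 1 is 40 − 15 = 25, so its entry in column 2 is -2 + 25 = 23.
Row 4 minus row 1 is 34 − 15 = 19, so its entry in column 4 is 2 + 19 = 21.

c = 23, k = 21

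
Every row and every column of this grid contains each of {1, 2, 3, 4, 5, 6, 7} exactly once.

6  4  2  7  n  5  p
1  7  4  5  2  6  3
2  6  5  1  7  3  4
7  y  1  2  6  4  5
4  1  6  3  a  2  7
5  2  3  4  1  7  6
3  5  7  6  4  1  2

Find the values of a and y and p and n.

For row 4, column 2: row 4 already has {1, 2, 4, 5, 6, 7}; that leaves 3.
For row 5, column 5: row 5 already has {1, 2, 3, 4, 6, 7}; that leaves 5.
At (row 1, col 5): column 5 already has {1, 2, 4, 5, 6, 7}, so the value is 3.
At (row 1, col 7): row 1 already has {2, 3, 4, 5, 6, 7}, so the value is 1.

a = 5, y = 3, p = 1, n = 3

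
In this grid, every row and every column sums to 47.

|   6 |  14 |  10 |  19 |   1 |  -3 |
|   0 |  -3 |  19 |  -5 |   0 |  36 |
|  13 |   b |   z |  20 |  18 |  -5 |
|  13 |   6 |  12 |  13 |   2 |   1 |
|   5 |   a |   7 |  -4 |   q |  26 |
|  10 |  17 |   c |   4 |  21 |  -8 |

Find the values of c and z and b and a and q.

c = 3, z = -4, b = 5, a = 8, q = 5

The known cells in column 5 total 42, leaving 47 − 42 = 5 for the blank.
The known cells in row 5 total 39, leaving 47 − 39 = 8 for the blank.
The known cells in column 2 total 42, leaving 47 − 42 = 5 for the blank.
The known cells in row 3 total 51, leaving 47 − 51 = -4 for the blank.
The known cells in row 6 total 44, leaving 47 − 44 = 3 for the blank.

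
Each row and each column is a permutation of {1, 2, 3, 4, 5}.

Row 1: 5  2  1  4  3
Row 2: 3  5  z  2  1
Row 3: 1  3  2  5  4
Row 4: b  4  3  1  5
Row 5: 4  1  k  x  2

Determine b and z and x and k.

For row 2, column 3: row 2 already has {1, 2, 3, 5}; that leaves 4.
Cell (4,1): row 4 already has {1, 3, 4, 5} → 2.
For row 5, column 3: column 3 already has {1, 2, 3, 4}; that leaves 5.
Cell (5,4): row 5 already has {1, 2, 4, 5} → 3.

b = 2, z = 4, x = 3, k = 5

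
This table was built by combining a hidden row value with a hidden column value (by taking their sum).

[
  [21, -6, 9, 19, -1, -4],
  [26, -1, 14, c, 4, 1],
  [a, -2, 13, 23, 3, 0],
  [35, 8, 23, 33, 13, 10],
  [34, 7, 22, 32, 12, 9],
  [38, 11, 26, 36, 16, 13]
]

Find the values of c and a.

The difference between any two rows is the same in every column — this is an addition table with the headers hidden.
Row 2 minus row 1 is 1 − (-4) = 5, so its entry in column 4 is 19 + 5 = 24.
Row 3 minus row 1 is 0 − (-4) = 4, so its entry in column 1 is 21 + 4 = 25.

c = 24, a = 25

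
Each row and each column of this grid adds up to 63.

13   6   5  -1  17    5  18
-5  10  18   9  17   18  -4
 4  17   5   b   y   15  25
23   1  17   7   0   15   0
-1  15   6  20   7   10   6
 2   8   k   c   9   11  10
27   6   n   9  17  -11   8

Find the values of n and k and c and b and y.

Row 7: 27 + 6 + 9 + 17 − 11 + 8 = 56, so its missing entry is 63 − 56 = 7.
Column 5: 17 + 17 + 0 + 7 + 9 + 17 = 67, so its missing entry is 63 − 67 = -4.
Row 3: 4 + 17 + 5 − 4 + 15 + 25 = 62, so its missing entry is 63 − 62 = 1.
Column 4: -1 + 9 + 1 + 7 + 20 + 9 = 45, so its missing entry is 63 − 45 = 18.
Row 6: 2 + 8 + 18 + 9 + 11 + 10 = 58, so its missing entry is 63 − 58 = 5.

n = 7, k = 5, c = 18, b = 1, y = -4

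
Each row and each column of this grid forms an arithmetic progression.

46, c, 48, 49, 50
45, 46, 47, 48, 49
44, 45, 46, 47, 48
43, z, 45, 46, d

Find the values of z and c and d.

Along each row the entries change by 1 per step; down each column they change by -1.
Row 4: from 43 at column 1, stepping by 1 to column 2 gives 44.
Row 1: from 46 at column 1, stepping by 1 to column 2 gives 47.
Row 4: from 43 at column 1, stepping by 1 to column 5 gives 47.

z = 44, c = 47, d = 47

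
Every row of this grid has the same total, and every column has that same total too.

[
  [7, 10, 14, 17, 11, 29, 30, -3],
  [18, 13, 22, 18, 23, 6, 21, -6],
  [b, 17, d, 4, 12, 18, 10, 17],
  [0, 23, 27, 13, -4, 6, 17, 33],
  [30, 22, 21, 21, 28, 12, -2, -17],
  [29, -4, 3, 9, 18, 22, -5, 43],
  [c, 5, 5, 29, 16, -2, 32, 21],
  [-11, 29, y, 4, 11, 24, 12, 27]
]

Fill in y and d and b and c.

y = 19, d = 4, b = 33, c = 9

Rows 1 and 2 both sum to 115, so that's the common total.
Row 7: 5 + 5 + 29 + 16 − 2 + 32 + 21 = 106, so its missing entry is 115 − 106 = 9.
Column 1: 7 + 18 + 0 + 30 + 29 + 9 − 11 = 82, so its missing entry is 115 − 82 = 33.
Row 8: -11 + 29 + 4 + 11 + 24 + 12 + 27 = 96, so its missing entry is 115 − 96 = 19.
Row 3: 33 + 17 + 4 + 12 + 18 + 10 + 17 = 111, so its missing entry is 115 − 111 = 4.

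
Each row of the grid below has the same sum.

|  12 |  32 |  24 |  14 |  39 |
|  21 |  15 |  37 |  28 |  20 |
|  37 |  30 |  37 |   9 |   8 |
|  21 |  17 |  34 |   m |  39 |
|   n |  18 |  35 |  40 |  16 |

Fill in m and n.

Rows 1 and 3 both add up to 121, so every row sums to 121.
Row 4: 21 + 17 + 34 + 39 = 111, so the missing entry is 121 − 111 = 10.
Row 5: 18 + 35 + 40 + 16 = 109, so the missing entry is 121 − 109 = 12.

m = 10, n = 12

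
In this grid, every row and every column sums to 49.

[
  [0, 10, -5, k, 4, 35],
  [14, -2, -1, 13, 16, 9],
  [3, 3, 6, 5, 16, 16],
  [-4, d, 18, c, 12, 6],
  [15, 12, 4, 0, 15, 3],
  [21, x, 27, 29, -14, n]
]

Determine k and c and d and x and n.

k = 5, c = -3, d = 20, x = 6, n = -20

Column 6: 35 + 9 + 16 + 6 + 3 = 69, so its missing entry is 49 − 69 = -20.
Row 1: 0 + 10 − 5 + 4 + 35 = 44, so its missing entry is 49 − 44 = 5.
Row 6: 21 + 27 + 29 − 14 − 20 = 43, so its missing entry is 49 − 43 = 6.
Column 2: 10 − 2 + 3 + 12 + 6 = 29, so its missing entry is 49 − 29 = 20.
Row 4: -4 + 20 + 18 + 12 + 6 = 52, so its missing entry is 49 − 52 = -3.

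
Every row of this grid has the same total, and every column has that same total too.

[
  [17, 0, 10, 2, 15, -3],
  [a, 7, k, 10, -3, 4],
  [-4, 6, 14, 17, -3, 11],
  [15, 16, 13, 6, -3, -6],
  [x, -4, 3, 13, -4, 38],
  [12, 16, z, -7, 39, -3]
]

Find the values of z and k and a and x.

z = -16, k = 17, a = 6, x = -5

Rows 1 and 3 both sum to 41, so that's the common total.
Row 5: -4 + 3 + 13 − 4 + 38 = 46, so its missing entry is 41 − 46 = -5.
Column 1: 17 − 4 + 15 − 5 + 12 = 35, so its missing entry is 41 − 35 = 6.
Row 2: 6 + 7 + 10 − 3 + 4 = 24, so its missing entry is 41 − 24 = 17.
Row 6: 12 + 16 − 7 + 39 − 3 = 57, so its missing entry is 41 − 57 = -16.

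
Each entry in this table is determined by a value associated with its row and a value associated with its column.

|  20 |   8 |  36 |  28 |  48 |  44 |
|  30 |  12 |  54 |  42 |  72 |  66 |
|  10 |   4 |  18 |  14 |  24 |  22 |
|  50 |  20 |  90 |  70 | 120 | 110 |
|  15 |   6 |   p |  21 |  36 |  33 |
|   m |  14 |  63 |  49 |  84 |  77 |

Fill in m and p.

Each row is a constant multiple of every other row — this is a multiplication table with the headers hidden.
Row 6 is 49/28 = 7/4 times row 1, so its entry in column 1 is 20 × 7/4 = 35.
Row 5 is 21/28 = 3/4 times row 1, so its entry in column 3 is 36 × 3/4 = 27.

m = 35, p = 27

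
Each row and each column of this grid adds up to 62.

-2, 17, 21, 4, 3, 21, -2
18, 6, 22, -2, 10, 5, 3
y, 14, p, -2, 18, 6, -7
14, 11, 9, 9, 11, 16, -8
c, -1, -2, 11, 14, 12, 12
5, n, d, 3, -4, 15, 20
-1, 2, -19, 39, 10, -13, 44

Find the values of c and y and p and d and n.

c = 16, y = 12, p = 21, d = 10, n = 13

The known cells in row 5 total 46, leaving 62 − 46 = 16 for the blank.
The known cells in column 1 total 50, leaving 62 − 50 = 12 for the blank.
The known cells in column 2 total 49, leaving 62 − 49 = 13 for the blank.
The known cells in row 3 total 41, leaving 62 − 41 = 21 for the blank.
The known cells in row 6 total 52, leaving 62 − 52 = 10 for the blank.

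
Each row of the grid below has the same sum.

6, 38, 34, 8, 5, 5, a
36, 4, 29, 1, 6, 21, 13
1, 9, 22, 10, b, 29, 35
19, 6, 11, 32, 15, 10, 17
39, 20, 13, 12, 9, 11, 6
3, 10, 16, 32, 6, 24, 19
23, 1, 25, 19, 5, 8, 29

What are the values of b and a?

The complete rows each total 110.
Row 3 is missing 110 − 106 = 4 (since 1 + 9 + 22 + 10 + 29 + 35 = 106).
Row 1 is missing 110 − 96 = 14 (since 6 + 38 + 34 + 8 + 5 + 5 = 96).

b = 4, a = 14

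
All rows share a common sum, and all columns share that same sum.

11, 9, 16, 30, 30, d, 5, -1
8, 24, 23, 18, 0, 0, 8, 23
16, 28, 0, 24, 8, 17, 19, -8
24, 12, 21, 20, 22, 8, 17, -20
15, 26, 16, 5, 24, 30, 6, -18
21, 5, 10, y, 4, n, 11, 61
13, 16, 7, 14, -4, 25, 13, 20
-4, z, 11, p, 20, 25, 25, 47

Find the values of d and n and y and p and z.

d = 4, n = -5, y = -3, p = -4, z = -16

Rows 2 and 3 both sum to 104, so that's the common total.
Column 2 has 9 + 24 + 28 + 12 + 26 + 5 + 16 = 120; the blank must be 104 − 120 = -16.
Row 8 has -4 − 16 + 11 + 20 + 25 + 25 + 47 = 108; the blank must be 104 − 108 = -4.
Row 1 has 11 + 9 + 16 + 30 + 30 + 5 − 1 = 100; the blank must be 104 − 100 = 4.
Column 6 has 4 + 0 + 17 + 8 + 30 + 25 + 25 = 109; the blank must be 104 − 109 = -5.
Row 6 has 21 + 5 + 10 + 4 − 5 + 11 + 61 = 107; the blank must be 104 − 107 = -3.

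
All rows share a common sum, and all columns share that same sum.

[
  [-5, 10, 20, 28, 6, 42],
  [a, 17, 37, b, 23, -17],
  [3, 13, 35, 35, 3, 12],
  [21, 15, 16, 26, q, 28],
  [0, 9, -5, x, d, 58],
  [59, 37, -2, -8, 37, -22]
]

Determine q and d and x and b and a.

Rows 1 and 3 both sum to 101, so that's the common total.
The known cells in row 4 total 106, leaving 101 − 106 = -5 for the blank.
The known cells in column 5 total 64, leaving 101 − 64 = 37 for the blank.
The known cells in row 5 total 99, leaving 101 − 99 = 2 for the blank.
The known cells in column 1 total 78, leaving 101 − 78 = 23 for the blank.
The known cells in row 2 total 83, leaving 101 − 83 = 18 for the blank.

q = -5, d = 37, x = 2, b = 18, a = 23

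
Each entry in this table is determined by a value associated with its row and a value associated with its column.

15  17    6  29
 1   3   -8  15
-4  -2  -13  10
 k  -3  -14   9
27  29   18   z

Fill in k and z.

k = -5, z = 41

The difference between any two rows is the same in every column — this is an addition table with the headers hidden.
Row 4 minus row 1 is -14 − 6 = -20, so its entry in column 1 is 15 + (-20) = -5.
Row 5 minus row 1 is 18 − 6 = 12, so its entry in column 4 is 29 + 12 = 41.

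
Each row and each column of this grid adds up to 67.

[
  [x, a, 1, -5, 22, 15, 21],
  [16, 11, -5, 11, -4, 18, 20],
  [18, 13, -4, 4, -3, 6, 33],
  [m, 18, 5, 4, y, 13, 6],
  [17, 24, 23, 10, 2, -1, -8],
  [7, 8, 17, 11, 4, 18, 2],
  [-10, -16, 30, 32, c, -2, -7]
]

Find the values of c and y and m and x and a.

c = 40, y = 6, m = 15, x = 4, a = 9

Column 2 has 11 + 13 + 18 + 24 + 8 − 16 = 58; the blank must be 67 − 58 = 9.
Row 1 has 9 + 1 − 5 + 22 + 15 + 21 = 63; the blank must be 67 − 63 = 4.
Row 7 has -10 − 16 + 30 + 32 − 2 − 7 = 27; the blank must be 67 − 27 = 40.
Column 5 has 22 − 4 − 3 + 2 + 4 + 40 = 61; the blank must be 67 − 61 = 6.
Row 4 has 18 + 5 + 4 + 6 + 13 + 6 = 52; the blank must be 67 − 52 = 15.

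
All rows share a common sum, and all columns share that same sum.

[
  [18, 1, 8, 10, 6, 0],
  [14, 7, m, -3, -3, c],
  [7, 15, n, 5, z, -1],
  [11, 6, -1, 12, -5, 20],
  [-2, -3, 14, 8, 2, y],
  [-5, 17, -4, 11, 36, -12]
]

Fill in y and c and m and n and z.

Rows 1 and 4 both sum to 43, so that's the common total.
The known cells in column 5 total 36, leaving 43 − 36 = 7 for the blank.
The known cells in row 5 total 19, leaving 43 − 19 = 24 for the blank.
The known cells in column 6 total 31, leaving 43 − 31 = 12 for the blank.
The known cells in row 2 total 27, leaving 43 − 27 = 16 for the blank.
The known cells in row 3 total 33, leaving 43 − 33 = 10 for the blank.

y = 24, c = 12, m = 16, n = 10, z = 7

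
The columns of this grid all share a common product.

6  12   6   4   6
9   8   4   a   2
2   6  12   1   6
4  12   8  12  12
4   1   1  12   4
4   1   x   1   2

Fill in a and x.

a = 12, x = 3

Columns 1 and 2 each multiply to 6912, so every column has product 6912.
Column 4: 4×1×12×12×1 = 576, so the missing entry is 6912 ÷ 576 = 12.
Column 3: 6×4×12×8×1 = 2304, so the missing entry is 6912 ÷ 2304 = 3.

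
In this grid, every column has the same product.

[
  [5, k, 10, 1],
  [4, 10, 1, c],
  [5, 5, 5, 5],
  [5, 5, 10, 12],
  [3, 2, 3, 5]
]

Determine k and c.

k = 3, c = 5

Columns 1 and 3 each multiply to 1500, so every column has product 1500.
Column 2: 10×5×5×2 = 500, so the missing entry is 1500 ÷ 500 = 3.
Column 4: 1×5×12×5 = 300, so the missing entry is 1500 ÷ 300 = 5.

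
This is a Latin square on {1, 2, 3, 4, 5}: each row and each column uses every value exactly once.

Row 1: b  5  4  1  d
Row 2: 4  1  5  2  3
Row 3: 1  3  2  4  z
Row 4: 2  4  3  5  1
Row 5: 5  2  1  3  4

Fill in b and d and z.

At (row 3, col 5): row 3 already has {1, 2, 3, 4}, so the value is 5.
Cell (1,5): column 5 already has {1, 3, 4, 5} → 2.
Cell (1,1): row 1 already has {1, 2, 4, 5} → 3.

b = 3, d = 2, z = 5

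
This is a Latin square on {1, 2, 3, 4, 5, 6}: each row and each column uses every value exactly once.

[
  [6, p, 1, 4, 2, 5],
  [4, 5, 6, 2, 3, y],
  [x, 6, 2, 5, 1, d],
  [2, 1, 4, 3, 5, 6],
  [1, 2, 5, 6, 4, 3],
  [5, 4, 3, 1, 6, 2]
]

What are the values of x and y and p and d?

For row 1, column 2: row 1 already has {1, 2, 4, 5, 6}; that leaves 3.
At (row 3, col 1): column 1 already has {1, 2, 4, 5, 6}, so the value is 3.
Cell (3,6): row 3 already has {1, 2, 3, 5, 6} → 4.
At (row 2, col 6): row 2 already has {2, 3, 4, 5, 6}, so the value is 1.

x = 3, y = 1, p = 3, d = 4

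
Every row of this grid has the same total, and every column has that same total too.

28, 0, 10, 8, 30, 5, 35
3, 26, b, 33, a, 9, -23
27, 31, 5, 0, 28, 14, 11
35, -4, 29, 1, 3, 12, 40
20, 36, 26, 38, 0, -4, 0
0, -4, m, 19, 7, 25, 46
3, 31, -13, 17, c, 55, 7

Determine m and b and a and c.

Rows 1 and 3 both sum to 116, so that's the common total.
Row 7 has 3 + 31 − 13 + 17 + 55 + 7 = 100; the blank must be 116 − 100 = 16.
Column 5 has 30 + 28 + 3 + 0 + 7 + 16 = 84; the blank must be 116 − 84 = 32.
Row 2 has 3 + 26 + 33 + 32 + 9 − 23 = 80; the blank must be 116 − 80 = 36.
Row 6 has 0 − 4 + 19 + 7 + 25 + 46 = 93; the blank must be 116 − 93 = 23.

m = 23, b = 36, a = 32, c = 16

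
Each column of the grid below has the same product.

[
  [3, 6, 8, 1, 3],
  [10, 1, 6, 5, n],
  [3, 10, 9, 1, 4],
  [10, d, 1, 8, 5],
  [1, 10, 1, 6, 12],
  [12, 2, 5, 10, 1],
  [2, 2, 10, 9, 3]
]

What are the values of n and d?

n = 10, d = 9

Columns 3 and 4 each multiply to 21600, so every column has product 21600.
Column 5: 3×4×5×12×1×3 = 2160, so the missing entry is 21600 ÷ 2160 = 10.
Column 2: 6×1×10×10×2×2 = 2400, so the missing entry is 21600 ÷ 2400 = 9.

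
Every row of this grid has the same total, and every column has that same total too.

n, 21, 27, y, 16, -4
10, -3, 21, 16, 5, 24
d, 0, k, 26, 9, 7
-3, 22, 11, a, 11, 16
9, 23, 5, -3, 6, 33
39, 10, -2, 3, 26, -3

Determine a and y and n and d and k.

Rows 2 and 5 both sum to 73, so that's the common total.
Row 4: -3 + 22 + 11 + 11 + 16 = 57, so its missing entry is 73 − 57 = 16.
Column 4: 16 + 26 + 16 − 3 + 3 = 58, so its missing entry is 73 − 58 = 15.
Row 1: 21 + 27 + 15 + 16 − 4 = 75, so its missing entry is 73 − 75 = -2.
Column 1: -2 + 10 − 3 + 9 + 39 = 53, so its missing entry is 73 − 53 = 20.
Row 3: 20 + 0 + 26 + 9 + 7 = 62, so its missing entry is 73 − 62 = 11.

a = 16, y = 15, n = -2, d = 20, k = 11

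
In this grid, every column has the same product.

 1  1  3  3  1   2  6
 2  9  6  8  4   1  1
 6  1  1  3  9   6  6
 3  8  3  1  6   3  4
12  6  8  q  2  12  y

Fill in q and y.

q = 6, y = 3

Columns 2 and 5 each multiply to 432, so every column has product 432.
Column 4: 3×8×3×1 = 72, so the missing entry is 432 ÷ 72 = 6.
Column 7: 6×1×6×4 = 144, so the missing entry is 432 ÷ 144 = 3.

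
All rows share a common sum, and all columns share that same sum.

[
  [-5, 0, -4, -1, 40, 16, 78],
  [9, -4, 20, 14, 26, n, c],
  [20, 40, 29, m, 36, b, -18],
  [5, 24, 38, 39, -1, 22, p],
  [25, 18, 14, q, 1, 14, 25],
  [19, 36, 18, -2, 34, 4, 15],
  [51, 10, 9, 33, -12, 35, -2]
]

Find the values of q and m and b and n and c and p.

q = 27, m = 14, b = 3, n = 30, c = 29, p = -3

Rows 1 and 6 both sum to 124, so that's the common total.
The known cells in row 5 total 97, leaving 124 − 97 = 27 for the blank.
The known cells in column 4 total 110, leaving 124 − 110 = 14 for the blank.
The known cells in row 4 total 127, leaving 124 − 127 = -3 for the blank.
The known cells in column 7 total 95, leaving 124 − 95 = 29 for the blank.
The known cells in row 2 total 94, leaving 124 − 94 = 30 for the blank.
The known cells in row 3 total 121, leaving 124 − 121 = 3 for the blank.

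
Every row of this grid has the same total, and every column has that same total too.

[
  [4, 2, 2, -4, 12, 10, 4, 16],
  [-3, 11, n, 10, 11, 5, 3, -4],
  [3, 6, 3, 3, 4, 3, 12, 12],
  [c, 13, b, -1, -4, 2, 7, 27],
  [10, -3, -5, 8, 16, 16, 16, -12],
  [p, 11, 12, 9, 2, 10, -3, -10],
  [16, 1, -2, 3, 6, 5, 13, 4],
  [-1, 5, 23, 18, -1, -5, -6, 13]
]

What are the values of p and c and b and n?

Rows 1 and 3 both sum to 46, so that's the common total.
Row 2 has -3 + 11 + 10 + 11 + 5 + 3 − 4 = 33; the blank must be 46 − 33 = 13.
Column 3 has 2 + 13 + 3 − 5 + 12 − 2 + 23 = 46; the blank must be 46 − 46 = 0.
Row 6 has 11 + 12 + 9 + 2 + 10 − 3 − 10 = 31; the blank must be 46 − 31 = 15.
Row 4 has 13 + 0 − 1 − 4 + 2 + 7 + 27 = 44; the blank must be 46 − 44 = 2.

p = 15, c = 2, b = 0, n = 13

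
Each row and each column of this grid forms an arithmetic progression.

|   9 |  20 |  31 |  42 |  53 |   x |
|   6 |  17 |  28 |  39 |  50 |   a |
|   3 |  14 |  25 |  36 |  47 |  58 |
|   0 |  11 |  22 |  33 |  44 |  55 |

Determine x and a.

Along each row the entries change by 11 per step; down each column they change by -3.
Row 1: from 9 at column 1, stepping by 11 to column 6 gives 64.
Row 2: from 6 at column 1, stepping by 11 to column 6 gives 61.

x = 64, a = 61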